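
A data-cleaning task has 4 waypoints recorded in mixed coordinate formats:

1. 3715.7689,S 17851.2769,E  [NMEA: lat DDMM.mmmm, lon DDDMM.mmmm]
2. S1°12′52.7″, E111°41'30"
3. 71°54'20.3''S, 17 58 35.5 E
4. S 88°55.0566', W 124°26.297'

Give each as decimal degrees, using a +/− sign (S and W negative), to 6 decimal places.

1. -37.262815, 178.854615
2. -1.214639, 111.691667
3. -71.905639, 17.976528
4. -88.917610, -124.438283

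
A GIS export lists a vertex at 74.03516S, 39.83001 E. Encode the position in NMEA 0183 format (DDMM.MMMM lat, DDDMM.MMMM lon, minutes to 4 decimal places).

Latitude: minutes = (74.035160 − 74) × 60 = 2.109600
λ: 39° + 0.830010 × 60 = 39° 49.800600′

7402.1096,S / 03949.8006,E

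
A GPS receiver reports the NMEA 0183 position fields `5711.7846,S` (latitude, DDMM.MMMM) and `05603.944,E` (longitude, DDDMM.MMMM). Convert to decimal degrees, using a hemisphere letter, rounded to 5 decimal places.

Lat: split at 2 digits → 57° and 11.7846′; 57 + 11.7846/60 = 57.196410
λ: split at 3 digits → 056° and 3.944′; 56 + 3.944/60 = 56.065733

57.19641° S, 56.06573° E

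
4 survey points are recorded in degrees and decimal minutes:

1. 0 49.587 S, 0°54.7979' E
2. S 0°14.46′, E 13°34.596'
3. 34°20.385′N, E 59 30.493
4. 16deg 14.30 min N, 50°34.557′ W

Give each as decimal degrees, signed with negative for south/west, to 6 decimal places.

1. -0.826450, 0.913298
2. -0.241000, 13.576600
3. 34.339750, 59.508217
4. 16.238333, -50.575950

Point 1:
  Lat: 0 + 49.587/60 = 0.8264500
  S ⇒ negate
  Lon: 0 + 54.7979/60 = 0.9132983
  E ⇒ keep positive
Point 2:
  Latitude: 14.46′ = 0.241000°; total 0.2410000
  hemisphere S, so the sign is −
  λ: 34.596′ = 0.576600°; total 13.5766000
  E → positive
Point 3:
  Latitude: 34 + 20.385/60 = 34.3397500
  N ⇒ keep positive
  Longitude: 59 + 30.493/60 = 59.5082167
  E ⇒ keep positive
Point 4:
  φ: 16 + 14.3/60 = 16.2383333
  N → positive
  Lon: 50 + 34.557/60 = 50.5759500
  W → negative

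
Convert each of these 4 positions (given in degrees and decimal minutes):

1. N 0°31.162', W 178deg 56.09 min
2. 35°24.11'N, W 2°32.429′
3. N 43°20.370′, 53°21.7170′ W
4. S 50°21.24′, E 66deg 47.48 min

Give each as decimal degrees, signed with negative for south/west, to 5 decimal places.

Point 1:
  Latitude: 0 + 31.162/60 = 0.519367
  N ⇒ keep positive
  Lon: 178 + 56.09/60 = 178.934833
  W ⇒ negate
Point 2:
  φ: 35 + 24.11/60 = 35.401833
  N → positive
  Longitude: 32.429′ = 0.540483°; total 2.540483
  W ⇒ negate
Point 3:
  φ: 43 + 20.37/60 = 43.339500
  N → positive
  λ: 53 + 21.717/60 = 53.361950
  W → negative
Point 4:
  Latitude: 50 + 21.24/60 = 50.354000
  S ⇒ negate
  λ: 66 + 47.48/60 = 66.791333
  E ⇒ keep positive

1. 0.51937, -178.93483
2. 35.40183, -2.54048
3. 43.33950, -53.36195
4. -50.35400, 66.79133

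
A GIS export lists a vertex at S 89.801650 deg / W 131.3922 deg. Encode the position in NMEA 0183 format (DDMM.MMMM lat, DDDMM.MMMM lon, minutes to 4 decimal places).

Latitude: fractional part 0.801650 → 48.099000 minutes
Longitude: fractional part 0.392200 → 23.532000 minutes

8948.0990,S / 13123.5320,W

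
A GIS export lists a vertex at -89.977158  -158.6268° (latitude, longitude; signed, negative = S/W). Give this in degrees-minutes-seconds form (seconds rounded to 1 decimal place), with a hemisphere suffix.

89°58′37.8″ S, 158°37′36.5″ W

Latitude is negative → S; |value| = 89.977158
Lat: 0.977158 × 60 = 58.62948′ → 58′, remainder × 60 = 37.769″
Longitude is negative → W; |value| = 158.626800
Longitude: 0.626800 × 60 = 37.60800′ → 37′, remainder × 60 = 36.480″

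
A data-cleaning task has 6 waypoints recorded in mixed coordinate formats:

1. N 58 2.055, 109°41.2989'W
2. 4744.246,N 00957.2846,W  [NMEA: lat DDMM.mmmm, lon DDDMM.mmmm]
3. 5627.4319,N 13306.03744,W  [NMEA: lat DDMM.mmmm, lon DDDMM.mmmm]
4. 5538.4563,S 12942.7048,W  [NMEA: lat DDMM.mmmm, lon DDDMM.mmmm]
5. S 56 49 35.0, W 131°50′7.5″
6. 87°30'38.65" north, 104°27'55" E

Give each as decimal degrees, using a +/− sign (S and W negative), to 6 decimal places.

Point 1:
  Latitude: 58 + 2.055/60 = 58.0342500
  N → positive
  λ: 109 + 41.2989/60 = 109.6883150
  W → negative
Point 2:
  Latitude: degrees = first 2 digits = 47, minutes = 44.246; 47 + 44.246/60 = 47.7374333
  N ⇒ keep positive
  Lon: split at 3 digits → 009° and 57.2846′; 9 + 57.2846/60 = 9.9547433
  W → negative
Point 3:
  φ: degrees = first 2 digits = 56, minutes = 27.4319; 56 + 27.4319/60 = 56.4571983
  N → positive
  Lon: split at 3 digits → 133° and 6.03744′; 133 + 6.03744/60 = 133.1006240
  W ⇒ negate
Point 4:
  φ: degrees = first 2 digits = 55, minutes = 38.4563; 55 + 38.4563/60 = 55.6409383
  S ⇒ negate
  λ: degrees = first 3 digits = 129, minutes = 42.7048; 129 + 42.7048/60 = 129.7117467
  W → negative
Point 5:
  φ: 56° + 49/60 + 35/3600 = 56 + 0.816667 + 0.009722 = 56.8263889
  S ⇒ negate
  Longitude: 50′ + 7.5″ = 50.12500′; 131 + 50.12500/60 = 131.8354167
  W ⇒ negate
Point 6:
  Latitude: 30′ + 38.65″ = 30.64417′; 87 + 30.64417/60 = 87.5107361
  N → positive
  Longitude: 104 + 27/60 + 55/3600 = 104.4652778
  E → positive

1. 58.034250, -109.688315
2. 47.737433, -9.954743
3. 56.457198, -133.100624
4. -55.640938, -129.711747
5. -56.826389, -131.835417
6. 87.510736, 104.465278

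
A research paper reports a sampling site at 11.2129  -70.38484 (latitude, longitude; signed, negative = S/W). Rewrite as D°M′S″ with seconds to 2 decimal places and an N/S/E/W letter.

11°12′46.44″ N, 70°23′5.42″ W

Latitude: whole degrees 11; 12.77400′ → 12′ and 46.4400″
Longitude is negative → W; |value| = 70.384840
λ: whole degrees 70; 23.09040′ → 23′ and 5.4240″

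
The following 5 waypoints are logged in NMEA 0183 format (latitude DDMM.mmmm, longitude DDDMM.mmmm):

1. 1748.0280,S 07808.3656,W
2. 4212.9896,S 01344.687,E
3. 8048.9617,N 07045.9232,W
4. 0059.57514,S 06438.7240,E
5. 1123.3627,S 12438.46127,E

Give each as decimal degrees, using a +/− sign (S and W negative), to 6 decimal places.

Point 1:
  Latitude: degrees = first 2 digits = 17, minutes = 48.028; 17 + 48.028/60 = 17.8004667
  hemisphere S, so the sign is −
  Longitude: degrees = first 3 digits = 78, minutes = 8.3656; 78 + 8.3656/60 = 78.1394267
  hemisphere W, so the sign is −
Point 2:
  φ: degrees = first 2 digits = 42, minutes = 12.9896; 42 + 12.9896/60 = 42.2164933
  S → negative
  Lon: split at 3 digits → 013° and 44.687′; 13 + 44.687/60 = 13.7447833
  E ⇒ keep positive
Point 3:
  Lat: split at 2 digits → 80° and 48.9617′; 80 + 48.9617/60 = 80.8160283
  N ⇒ keep positive
  Lon: split at 3 digits → 070° and 45.9232′; 70 + 45.9232/60 = 70.7653867
  hemisphere W, so the sign is −
Point 4:
  φ: degrees = first 2 digits = 0, minutes = 59.57514; 0 + 59.57514/60 = 0.9929190
  S → negative
  λ: split at 3 digits → 064° and 38.724′; 64 + 38.724/60 = 64.6454000
  E ⇒ keep positive
Point 5:
  Lat: degrees = first 2 digits = 11, minutes = 23.3627; 11 + 23.3627/60 = 11.3893783
  S ⇒ negate
  Lon: degrees = first 3 digits = 124, minutes = 38.46127; 124 + 38.46127/60 = 124.6410212
  E ⇒ keep positive

1. -17.800467, -78.139427
2. -42.216493, 13.744783
3. 80.816028, -70.765387
4. -0.992919, 64.645400
5. -11.389378, 124.641021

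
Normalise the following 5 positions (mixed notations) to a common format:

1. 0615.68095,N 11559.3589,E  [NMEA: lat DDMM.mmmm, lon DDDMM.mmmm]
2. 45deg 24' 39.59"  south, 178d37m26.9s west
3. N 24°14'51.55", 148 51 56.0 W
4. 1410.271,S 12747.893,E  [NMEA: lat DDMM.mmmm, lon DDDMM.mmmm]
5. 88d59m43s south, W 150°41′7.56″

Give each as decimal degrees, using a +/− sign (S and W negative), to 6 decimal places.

Point 1:
  Lat: split at 2 digits → 06° and 15.68095′; 6 + 15.68095/60 = 6.2613492
  N ⇒ keep positive
  Longitude: degrees = first 3 digits = 115, minutes = 59.3589; 115 + 59.3589/60 = 115.9893150
  E → positive
Point 2:
  φ: 45 + 24/60 + 39.59/3600 = 45.4109972
  hemisphere S, so the sign is −
  λ: 178 + 37/60 + 26.9/3600 = 178.6241389
  W → negative
Point 3:
  Latitude: 24° + 14/60 + 51.55/3600 = 24 + 0.233333 + 0.014319 = 24.2476528
  N ⇒ keep positive
  Longitude: 148 + 51/60 + 56/3600 = 148.8655556
  W → negative
Point 4:
  Latitude: degrees = first 2 digits = 14, minutes = 10.271; 14 + 10.271/60 = 14.1711833
  hemisphere S, so the sign is −
  Lon: split at 3 digits → 127° and 47.893′; 127 + 47.893/60 = 127.7982167
  E ⇒ keep positive
Point 5:
  Lat: 88° + 59/60 + 43/3600 = 88 + 0.983333 + 0.011944 = 88.9952778
  S → negative
  Lon: 150 + 41/60 + 7.56/3600 = 150.6854333
  hemisphere W, so the sign is −

1. 6.261349, 115.989315
2. -45.410997, -178.624139
3. 24.247653, -148.865556
4. -14.171183, 127.798217
5. -88.995278, -150.685433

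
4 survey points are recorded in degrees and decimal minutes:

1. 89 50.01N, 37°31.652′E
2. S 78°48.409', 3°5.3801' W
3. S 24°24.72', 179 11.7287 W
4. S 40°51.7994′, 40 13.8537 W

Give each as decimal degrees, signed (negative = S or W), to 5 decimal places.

Point 1:
  Lat: 89 + 50.01/60 = 89.833500
  N ⇒ keep positive
  Lon: 37 + 31.652/60 = 37.527533
  E ⇒ keep positive
Point 2:
  Lat: 48.409′ = 0.806817°; total 78.806817
  hemisphere S, so the sign is −
  Lon: 3 + 5.3801/60 = 3.089668
  hemisphere W, so the sign is −
Point 3:
  Lat: 24 + 24.72/60 = 24.412000
  S ⇒ negate
  λ: 179 + 11.7287/60 = 179.195478
  W → negative
Point 4:
  φ: 51.7994′ = 0.863323°; total 40.863323
  S ⇒ negate
  λ: 40 + 13.8537/60 = 40.230895
  hemisphere W, so the sign is −

1. 89.83350, 37.52753
2. -78.80682, -3.08967
3. -24.41200, -179.19548
4. -40.86332, -40.23090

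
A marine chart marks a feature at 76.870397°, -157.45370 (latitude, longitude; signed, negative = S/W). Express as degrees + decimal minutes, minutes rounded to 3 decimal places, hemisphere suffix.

76° 52.224′ N, 157° 27.222′ W

φ: 76° + 0.870397 × 60 = 76° 52.22382′
Longitude is negative → W; |value| = 157.453700
Lon: 157° + 0.453700 × 60 = 157° 27.22200′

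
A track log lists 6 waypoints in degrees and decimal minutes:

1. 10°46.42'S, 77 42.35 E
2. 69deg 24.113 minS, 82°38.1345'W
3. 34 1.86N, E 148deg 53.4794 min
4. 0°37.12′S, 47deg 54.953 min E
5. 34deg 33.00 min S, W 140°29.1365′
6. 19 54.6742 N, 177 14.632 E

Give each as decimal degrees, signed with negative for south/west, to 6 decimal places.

Point 1:
  φ: 46.42′ = 0.773667°; total 10.7736667
  hemisphere S, so the sign is −
  λ: 42.35′ = 0.705833°; total 77.7058333
  E → positive
Point 2:
  Latitude: 24.113′ = 0.401883°; total 69.4018833
  S ⇒ negate
  Lon: 82 + 38.1345/60 = 82.6355750
  hemisphere W, so the sign is −
Point 3:
  Lat: 1.86′ = 0.031000°; total 34.0310000
  N → positive
  Longitude: 53.4794′ = 0.891323°; total 148.8913233
  E → positive
Point 4:
  Latitude: 0 + 37.12/60 = 0.6186667
  S ⇒ negate
  λ: 47 + 54.953/60 = 47.9158833
  E → positive
Point 5:
  φ: 33′ = 0.550000°; total 34.5500000
  hemisphere S, so the sign is −
  Longitude: 29.1365′ = 0.485608°; total 140.4856083
  W ⇒ negate
Point 6:
  φ: 19 + 54.6742/60 = 19.9112367
  N ⇒ keep positive
  λ: 14.632′ = 0.243867°; total 177.2438667
  E → positive

1. -10.773667, 77.705833
2. -69.401883, -82.635575
3. 34.031000, 148.891323
4. -0.618667, 47.915883
5. -34.550000, -140.485608
6. 19.911237, 177.243867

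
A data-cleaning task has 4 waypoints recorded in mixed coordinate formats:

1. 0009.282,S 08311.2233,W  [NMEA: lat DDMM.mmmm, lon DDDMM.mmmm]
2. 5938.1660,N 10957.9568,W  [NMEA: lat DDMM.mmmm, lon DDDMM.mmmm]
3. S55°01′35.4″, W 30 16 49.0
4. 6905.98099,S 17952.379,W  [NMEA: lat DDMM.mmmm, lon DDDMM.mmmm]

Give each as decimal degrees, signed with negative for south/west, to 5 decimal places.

1. -0.15470, -83.18706
2. 59.63610, -109.96595
3. -55.02650, -30.28028
4. -69.09968, -179.87298

Point 1:
  φ: degrees = first 2 digits = 0, minutes = 9.282; 0 + 9.282/60 = 0.154700
  hemisphere S, so the sign is −
  Lon: split at 3 digits → 083° and 11.2233′; 83 + 11.2233/60 = 83.187055
  hemisphere W, so the sign is −
Point 2:
  φ: split at 2 digits → 59° and 38.166′; 59 + 38.166/60 = 59.636100
  N ⇒ keep positive
  λ: degrees = first 3 digits = 109, minutes = 57.9568; 109 + 57.9568/60 = 109.965947
  W → negative
Point 3:
  Lat: 55° + 1/60 + 35.4/3600 = 55 + 0.016667 + 0.009833 = 55.026500
  S ⇒ negate
  Longitude: 30 + 16/60 + 49/3600 = 30.280278
  W → negative
Point 4:
  φ: split at 2 digits → 69° and 5.98099′; 69 + 5.98099/60 = 69.099683
  hemisphere S, so the sign is −
  Lon: split at 3 digits → 179° and 52.379′; 179 + 52.379/60 = 179.872983
  hemisphere W, so the sign is −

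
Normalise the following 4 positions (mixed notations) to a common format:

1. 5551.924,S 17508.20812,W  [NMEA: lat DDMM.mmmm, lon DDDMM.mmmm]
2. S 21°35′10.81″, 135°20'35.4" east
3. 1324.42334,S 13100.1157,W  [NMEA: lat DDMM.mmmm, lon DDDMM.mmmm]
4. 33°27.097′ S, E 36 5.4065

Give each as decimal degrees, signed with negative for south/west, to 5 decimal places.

Point 1:
  Lat: split at 2 digits → 55° and 51.924′; 55 + 51.924/60 = 55.865400
  hemisphere S, so the sign is −
  λ: degrees = first 3 digits = 175, minutes = 8.20812; 175 + 8.20812/60 = 175.136802
  W → negative
Point 2:
  φ: 35′ + 10.81″ = 35.18017′; 21 + 35.18017/60 = 21.586336
  S ⇒ negate
  λ: 20′ + 35.4″ = 20.59000′; 135 + 20.59000/60 = 135.343167
  E ⇒ keep positive
Point 3:
  Latitude: degrees = first 2 digits = 13, minutes = 24.42334; 13 + 24.42334/60 = 13.407056
  hemisphere S, so the sign is −
  Longitude: split at 3 digits → 131° and 0.1157′; 131 + 0.1157/60 = 131.001928
  W ⇒ negate
Point 4:
  Lat: 27.097′ = 0.451617°; total 33.451617
  hemisphere S, so the sign is −
  λ: 5.4065′ = 0.090108°; total 36.090108
  E → positive

1. -55.86540, -175.13680
2. -21.58634, 135.34317
3. -13.40706, -131.00193
4. -33.45162, 36.09011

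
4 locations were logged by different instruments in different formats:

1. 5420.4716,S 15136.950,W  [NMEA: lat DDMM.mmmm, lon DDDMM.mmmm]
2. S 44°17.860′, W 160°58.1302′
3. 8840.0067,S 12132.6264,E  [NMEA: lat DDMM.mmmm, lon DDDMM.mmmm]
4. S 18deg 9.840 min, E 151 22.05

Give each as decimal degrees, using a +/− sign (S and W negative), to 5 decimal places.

Point 1:
  φ: split at 2 digits → 54° and 20.4716′; 54 + 20.4716/60 = 54.341193
  S ⇒ negate
  λ: degrees = first 3 digits = 151, minutes = 36.95; 151 + 36.95/60 = 151.615833
  hemisphere W, so the sign is −
Point 2:
  Latitude: 44 + 17.86/60 = 44.297667
  S → negative
  Lon: 160 + 58.1302/60 = 160.968837
  W ⇒ negate
Point 3:
  Latitude: degrees = first 2 digits = 88, minutes = 40.0067; 88 + 40.0067/60 = 88.666778
  S → negative
  λ: degrees = first 3 digits = 121, minutes = 32.6264; 121 + 32.6264/60 = 121.543773
  E ⇒ keep positive
Point 4:
  Latitude: 18 + 9.84/60 = 18.164000
  hemisphere S, so the sign is −
  Longitude: 22.05′ = 0.367500°; total 151.367500
  E ⇒ keep positive

1. -54.34119, -151.61583
2. -44.29767, -160.96884
3. -88.66678, 121.54377
4. -18.16400, 151.36750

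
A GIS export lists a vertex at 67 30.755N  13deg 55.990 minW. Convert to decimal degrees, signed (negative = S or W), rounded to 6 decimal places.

67.512583, -13.933167

Latitude: 67 + 30.755/60 = 67.5125833
N → positive
λ: 13 + 55.99/60 = 13.9331667
hemisphere W, so the sign is −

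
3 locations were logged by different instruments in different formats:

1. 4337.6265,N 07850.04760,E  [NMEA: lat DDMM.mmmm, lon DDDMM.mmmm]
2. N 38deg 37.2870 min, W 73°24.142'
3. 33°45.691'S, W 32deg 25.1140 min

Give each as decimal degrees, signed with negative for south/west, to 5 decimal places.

1. 43.62711, 78.83413
2. 38.62145, -73.40237
3. -33.76152, -32.41857

Point 1:
  Latitude: degrees = first 2 digits = 43, minutes = 37.6265; 43 + 37.6265/60 = 43.627108
  N ⇒ keep positive
  λ: degrees = first 3 digits = 78, minutes = 50.0476; 78 + 50.0476/60 = 78.834127
  E ⇒ keep positive
Point 2:
  Latitude: 38 + 37.287/60 = 38.621450
  N ⇒ keep positive
  λ: 73 + 24.142/60 = 73.402367
  W ⇒ negate
Point 3:
  Latitude: 33 + 45.691/60 = 33.761517
  hemisphere S, so the sign is −
  Longitude: 32 + 25.114/60 = 32.418567
  hemisphere W, so the sign is −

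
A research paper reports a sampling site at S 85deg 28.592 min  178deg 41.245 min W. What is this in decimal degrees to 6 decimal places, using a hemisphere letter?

85.476533° S, 178.687417° W

φ: 28.592′ = 0.476533°; total 85.4765333
Longitude: 41.245′ = 0.687417°; total 178.6874167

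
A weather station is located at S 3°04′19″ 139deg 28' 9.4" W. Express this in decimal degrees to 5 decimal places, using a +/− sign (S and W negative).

Lat: 4′ + 19″ = 4.31667′; 3 + 4.31667/60 = 3.071944
S → negative
Lon: 139 + 28/60 + 9.4/3600 = 139.469278
hemisphere W, so the sign is −

-3.07194, -139.46928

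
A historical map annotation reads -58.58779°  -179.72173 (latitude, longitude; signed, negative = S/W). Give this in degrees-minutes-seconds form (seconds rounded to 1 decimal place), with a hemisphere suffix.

Latitude is negative → S; |value| = 58.587790
φ: 0.587790° → 35.26740′; 0.26740 × 60 = 16.044″
Longitude is negative → W; |value| = 179.721730
λ: whole degrees 179; 43.30380′ → 43′ and 18.228″

58°35′16.0″ S, 179°43′18.2″ W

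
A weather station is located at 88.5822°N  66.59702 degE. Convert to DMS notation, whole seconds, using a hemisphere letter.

88°34′56″ N, 66°35′49″ E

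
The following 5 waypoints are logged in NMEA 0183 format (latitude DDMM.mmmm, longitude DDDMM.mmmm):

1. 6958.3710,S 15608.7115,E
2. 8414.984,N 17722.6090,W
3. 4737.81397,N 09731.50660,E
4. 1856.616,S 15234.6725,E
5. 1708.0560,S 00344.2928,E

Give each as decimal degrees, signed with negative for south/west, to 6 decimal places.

Point 1:
  Latitude: degrees = first 2 digits = 69, minutes = 58.371; 69 + 58.371/60 = 69.9728500
  hemisphere S, so the sign is −
  λ: split at 3 digits → 156° and 8.7115′; 156 + 8.7115/60 = 156.1451917
  E ⇒ keep positive
Point 2:
  φ: degrees = first 2 digits = 84, minutes = 14.984; 84 + 14.984/60 = 84.2497333
  N ⇒ keep positive
  λ: degrees = first 3 digits = 177, minutes = 22.609; 177 + 22.609/60 = 177.3768167
  W ⇒ negate
Point 3:
  Latitude: split at 2 digits → 47° and 37.81397′; 47 + 37.81397/60 = 47.6302328
  N ⇒ keep positive
  Longitude: degrees = first 3 digits = 97, minutes = 31.5066; 97 + 31.5066/60 = 97.5251100
  E ⇒ keep positive
Point 4:
  φ: degrees = first 2 digits = 18, minutes = 56.616; 18 + 56.616/60 = 18.9436000
  hemisphere S, so the sign is −
  Lon: degrees = first 3 digits = 152, minutes = 34.6725; 152 + 34.6725/60 = 152.5778750
  E → positive
Point 5:
  Lat: degrees = first 2 digits = 17, minutes = 8.056; 17 + 8.056/60 = 17.1342667
  S → negative
  λ: split at 3 digits → 003° and 44.2928′; 3 + 44.2928/60 = 3.7382133
  E ⇒ keep positive

1. -69.972850, 156.145192
2. 84.249733, -177.376817
3. 47.630233, 97.525110
4. -18.943600, 152.577875
5. -17.134267, 3.738213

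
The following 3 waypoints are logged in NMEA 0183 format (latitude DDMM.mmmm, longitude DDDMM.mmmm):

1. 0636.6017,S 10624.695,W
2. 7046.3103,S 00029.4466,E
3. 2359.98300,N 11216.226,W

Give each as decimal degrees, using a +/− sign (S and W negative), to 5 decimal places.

1. -6.61003, -106.41158
2. -70.77184, 0.49078
3. 23.99972, -112.27043

Point 1:
  Latitude: split at 2 digits → 06° and 36.6017′; 6 + 36.6017/60 = 6.610028
  S → negative
  Longitude: degrees = first 3 digits = 106, minutes = 24.695; 106 + 24.695/60 = 106.411583
  hemisphere W, so the sign is −
Point 2:
  φ: degrees = first 2 digits = 70, minutes = 46.3103; 70 + 46.3103/60 = 70.771838
  S → negative
  Lon: degrees = first 3 digits = 0, minutes = 29.4466; 0 + 29.4466/60 = 0.490777
  E ⇒ keep positive
Point 3:
  φ: split at 2 digits → 23° and 59.983′; 23 + 59.983/60 = 23.999717
  N ⇒ keep positive
  λ: split at 3 digits → 112° and 16.226′; 112 + 16.226/60 = 112.270433
  W ⇒ negate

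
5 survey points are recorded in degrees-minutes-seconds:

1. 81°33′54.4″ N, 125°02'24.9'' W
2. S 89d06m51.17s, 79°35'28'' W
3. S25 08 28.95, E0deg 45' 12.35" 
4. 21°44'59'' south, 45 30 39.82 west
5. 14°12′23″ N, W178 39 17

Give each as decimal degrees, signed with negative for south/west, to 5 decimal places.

Point 1:
  φ: 81° + 33/60 + 54.4/3600 = 81 + 0.550000 + 0.015111 = 81.565111
  N → positive
  λ: 125° + 2/60 + 24.9/3600 = 125 + 0.033333 + 0.006917 = 125.040250
  W ⇒ negate
Point 2:
  Latitude: 6′ + 51.17″ = 6.85283′; 89 + 6.85283/60 = 89.114214
  S ⇒ negate
  Longitude: 79° + 35/60 + 28/3600 = 79 + 0.583333 + 0.007778 = 79.591111
  W → negative
Point 3:
  Lat: 25° + 8/60 + 28.95/3600 = 25 + 0.133333 + 0.008042 = 25.141375
  S ⇒ negate
  Longitude: 0 + 45/60 + 12.35/3600 = 0.753431
  E → positive
Point 4:
  Latitude: 21° + 44/60 + 59/3600 = 21 + 0.733333 + 0.016389 = 21.749722
  S ⇒ negate
  Longitude: 45° + 30/60 + 39.82/3600 = 45 + 0.500000 + 0.011061 = 45.511061
  hemisphere W, so the sign is −
Point 5:
  Latitude: 14 + 12/60 + 23/3600 = 14.206389
  N → positive
  λ: 178° + 39/60 + 17/3600 = 178 + 0.650000 + 0.004722 = 178.654722
  W → negative

1. 81.56511, -125.04025
2. -89.11421, -79.59111
3. -25.14138, 0.75343
4. -21.74972, -45.51106
5. 14.20639, -178.65472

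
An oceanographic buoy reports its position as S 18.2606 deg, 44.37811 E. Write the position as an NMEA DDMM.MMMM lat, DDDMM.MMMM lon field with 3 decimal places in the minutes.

φ: fractional part 0.260600 → 15.63600 minutes
Lon: fractional part 0.378110 → 22.68660 minutes

1815.636,S / 04422.687,E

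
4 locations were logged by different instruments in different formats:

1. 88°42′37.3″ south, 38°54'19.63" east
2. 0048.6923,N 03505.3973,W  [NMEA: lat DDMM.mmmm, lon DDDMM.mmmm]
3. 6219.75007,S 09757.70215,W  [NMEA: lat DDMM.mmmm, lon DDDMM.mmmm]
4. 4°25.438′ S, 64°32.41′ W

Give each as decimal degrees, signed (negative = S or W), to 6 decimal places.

Point 1:
  Lat: 88 + 42/60 + 37.3/3600 = 88.7103611
  S ⇒ negate
  Longitude: 54′ + 19.63″ = 54.32717′; 38 + 54.32717/60 = 38.9054528
  E ⇒ keep positive
Point 2:
  φ: degrees = first 2 digits = 0, minutes = 48.6923; 0 + 48.6923/60 = 0.8115383
  N → positive
  Longitude: split at 3 digits → 035° and 5.3973′; 35 + 5.3973/60 = 35.0899550
  hemisphere W, so the sign is −
Point 3:
  Latitude: split at 2 digits → 62° and 19.75007′; 62 + 19.75007/60 = 62.3291678
  S → negative
  λ: split at 3 digits → 097° and 57.70215′; 97 + 57.70215/60 = 97.9617025
  W ⇒ negate
Point 4:
  Lat: 25.438′ = 0.423967°; total 4.4239667
  S → negative
  λ: 64 + 32.41/60 = 64.5401667
  hemisphere W, so the sign is −

1. -88.710361, 38.905453
2. 0.811538, -35.089955
3. -62.329168, -97.961703
4. -4.423967, -64.540167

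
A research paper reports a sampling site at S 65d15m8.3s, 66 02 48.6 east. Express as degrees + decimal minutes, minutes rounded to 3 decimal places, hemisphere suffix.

φ: 15 + 8.3/60 = 15.13833′
Lon: 2 + 48.6/60 = 2.81000′

65° 15.138′ S, 66° 2.810′ E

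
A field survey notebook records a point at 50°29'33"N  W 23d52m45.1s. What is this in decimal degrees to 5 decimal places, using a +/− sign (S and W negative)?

φ: 29′ + 33″ = 29.55000′; 50 + 29.55000/60 = 50.492500
N ⇒ keep positive
Longitude: 23 + 52/60 + 45.1/3600 = 23.879194
W ⇒ negate

50.49250, -23.87919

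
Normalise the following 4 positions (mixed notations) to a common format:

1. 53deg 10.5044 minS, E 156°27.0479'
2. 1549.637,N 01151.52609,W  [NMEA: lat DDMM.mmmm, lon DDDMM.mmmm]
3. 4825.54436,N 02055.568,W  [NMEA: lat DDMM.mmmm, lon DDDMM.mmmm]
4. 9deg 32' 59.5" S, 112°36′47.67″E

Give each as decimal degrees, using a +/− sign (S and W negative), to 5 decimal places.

1. -53.17507, 156.45080
2. 15.82728, -11.85877
3. 48.42574, -20.92613
4. -9.54986, 112.61324

Point 1:
  Latitude: 10.5044′ = 0.175073°; total 53.175073
  S → negative
  Lon: 27.0479′ = 0.450798°; total 156.450798
  E → positive
Point 2:
  Latitude: degrees = first 2 digits = 15, minutes = 49.637; 15 + 49.637/60 = 15.827283
  N ⇒ keep positive
  Longitude: split at 3 digits → 011° and 51.52609′; 11 + 51.52609/60 = 11.858768
  hemisphere W, so the sign is −
Point 3:
  Lat: split at 2 digits → 48° and 25.54436′; 48 + 25.54436/60 = 48.425739
  N ⇒ keep positive
  Longitude: split at 3 digits → 020° and 55.568′; 20 + 55.568/60 = 20.926133
  W → negative
Point 4:
  φ: 9 + 32/60 + 59.5/3600 = 9.549861
  hemisphere S, so the sign is −
  Lon: 36′ + 47.67″ = 36.79450′; 112 + 36.79450/60 = 112.613242
  E ⇒ keep positive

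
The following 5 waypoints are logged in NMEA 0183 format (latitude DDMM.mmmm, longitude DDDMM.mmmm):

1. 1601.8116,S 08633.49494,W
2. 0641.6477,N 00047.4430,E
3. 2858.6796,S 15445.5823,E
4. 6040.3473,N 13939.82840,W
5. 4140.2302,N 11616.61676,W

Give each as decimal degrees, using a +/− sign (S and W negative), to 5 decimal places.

1. -16.03019, -86.55825
2. 6.69413, 0.79072
3. -28.97799, 154.75971
4. 60.67246, -139.66381
5. 41.67050, -116.27695

Point 1:
  Lat: split at 2 digits → 16° and 1.8116′; 16 + 1.8116/60 = 16.030193
  S → negative
  Lon: degrees = first 3 digits = 86, minutes = 33.49494; 86 + 33.49494/60 = 86.558249
  W → negative
Point 2:
  Latitude: degrees = first 2 digits = 6, minutes = 41.6477; 6 + 41.6477/60 = 6.694128
  N ⇒ keep positive
  Lon: split at 3 digits → 000° and 47.443′; 0 + 47.443/60 = 0.790717
  E → positive
Point 3:
  φ: degrees = first 2 digits = 28, minutes = 58.6796; 28 + 58.6796/60 = 28.977993
  S → negative
  λ: degrees = first 3 digits = 154, minutes = 45.5823; 154 + 45.5823/60 = 154.759705
  E → positive
Point 4:
  φ: split at 2 digits → 60° and 40.3473′; 60 + 40.3473/60 = 60.672455
  N ⇒ keep positive
  Lon: degrees = first 3 digits = 139, minutes = 39.8284; 139 + 39.8284/60 = 139.663807
  W ⇒ negate
Point 5:
  Lat: split at 2 digits → 41° and 40.2302′; 41 + 40.2302/60 = 41.670503
  N → positive
  Lon: split at 3 digits → 116° and 16.61676′; 116 + 16.61676/60 = 116.276946
  hemisphere W, so the sign is −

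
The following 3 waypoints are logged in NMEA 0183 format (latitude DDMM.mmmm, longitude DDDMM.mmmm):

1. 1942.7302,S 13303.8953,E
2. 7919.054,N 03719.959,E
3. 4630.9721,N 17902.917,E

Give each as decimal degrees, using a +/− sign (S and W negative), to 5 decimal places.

Point 1:
  φ: degrees = first 2 digits = 19, minutes = 42.7302; 19 + 42.7302/60 = 19.712170
  hemisphere S, so the sign is −
  Longitude: split at 3 digits → 133° and 3.8953′; 133 + 3.8953/60 = 133.064922
  E ⇒ keep positive
Point 2:
  φ: degrees = first 2 digits = 79, minutes = 19.054; 79 + 19.054/60 = 79.317567
  N ⇒ keep positive
  Lon: split at 3 digits → 037° and 19.959′; 37 + 19.959/60 = 37.332650
  E ⇒ keep positive
Point 3:
  Lat: split at 2 digits → 46° and 30.9721′; 46 + 30.9721/60 = 46.516202
  N → positive
  Lon: split at 3 digits → 179° and 2.917′; 179 + 2.917/60 = 179.048617
  E → positive

1. -19.71217, 133.06492
2. 79.31757, 37.33265
3. 46.51620, 179.04862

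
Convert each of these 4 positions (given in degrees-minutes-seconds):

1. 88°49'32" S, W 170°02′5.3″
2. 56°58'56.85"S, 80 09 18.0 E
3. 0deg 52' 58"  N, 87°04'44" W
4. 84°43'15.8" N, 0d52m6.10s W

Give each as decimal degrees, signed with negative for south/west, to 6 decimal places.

1. -88.825556, -170.034806
2. -56.982458, 80.155000
3. 0.882778, -87.078889
4. 84.721056, -0.868361

Point 1:
  Lat: 49′ + 32″ = 49.53333′; 88 + 49.53333/60 = 88.8255556
  S ⇒ negate
  Lon: 170 + 2/60 + 5.3/3600 = 170.0348056
  hemisphere W, so the sign is −
Point 2:
  Lat: 58′ + 56.85″ = 58.94750′; 56 + 58.94750/60 = 56.9824583
  hemisphere S, so the sign is −
  Longitude: 9′ + 18″ = 9.30000′; 80 + 9.30000/60 = 80.1550000
  E ⇒ keep positive
Point 3:
  φ: 0° + 52/60 + 58/3600 = 0 + 0.866667 + 0.016111 = 0.8827778
  N ⇒ keep positive
  Lon: 87° + 4/60 + 44/3600 = 87 + 0.066667 + 0.012222 = 87.0788889
  W ⇒ negate
Point 4:
  Latitude: 84° + 43/60 + 15.8/3600 = 84 + 0.716667 + 0.004389 = 84.7210556
  N ⇒ keep positive
  Longitude: 0 + 52/60 + 6.1/3600 = 0.8683611
  hemisphere W, so the sign is −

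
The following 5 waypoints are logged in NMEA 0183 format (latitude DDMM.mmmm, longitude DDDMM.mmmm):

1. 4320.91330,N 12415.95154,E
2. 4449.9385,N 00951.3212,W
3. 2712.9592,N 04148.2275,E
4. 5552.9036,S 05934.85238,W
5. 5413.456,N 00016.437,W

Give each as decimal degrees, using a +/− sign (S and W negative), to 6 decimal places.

1. 43.348555, 124.265859
2. 44.832308, -9.855353
3. 27.215987, 41.803792
4. -55.881727, -59.580873
5. 54.224267, -0.273950

Point 1:
  Lat: degrees = first 2 digits = 43, minutes = 20.9133; 43 + 20.9133/60 = 43.3485550
  N ⇒ keep positive
  λ: degrees = first 3 digits = 124, minutes = 15.95154; 124 + 15.95154/60 = 124.2658590
  E ⇒ keep positive
Point 2:
  φ: degrees = first 2 digits = 44, minutes = 49.9385; 44 + 49.9385/60 = 44.8323083
  N → positive
  λ: degrees = first 3 digits = 9, minutes = 51.3212; 9 + 51.3212/60 = 9.8553533
  hemisphere W, so the sign is −
Point 3:
  Lat: split at 2 digits → 27° and 12.9592′; 27 + 12.9592/60 = 27.2159867
  N ⇒ keep positive
  Longitude: degrees = first 3 digits = 41, minutes = 48.2275; 41 + 48.2275/60 = 41.8037917
  E ⇒ keep positive
Point 4:
  Lat: degrees = first 2 digits = 55, minutes = 52.9036; 55 + 52.9036/60 = 55.8817267
  S ⇒ negate
  Longitude: split at 3 digits → 059° and 34.85238′; 59 + 34.85238/60 = 59.5808730
  hemisphere W, so the sign is −
Point 5:
  φ: degrees = first 2 digits = 54, minutes = 13.456; 54 + 13.456/60 = 54.2242667
  N → positive
  λ: degrees = first 3 digits = 0, minutes = 16.437; 0 + 16.437/60 = 0.2739500
  W → negative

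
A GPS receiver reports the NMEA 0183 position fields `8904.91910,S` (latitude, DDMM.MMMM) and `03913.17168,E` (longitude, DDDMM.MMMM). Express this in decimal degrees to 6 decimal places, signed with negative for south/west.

-89.081985, 39.219528

Latitude: split at 2 digits → 89° and 4.9191′; 89 + 4.9191/60 = 89.0819850
hemisphere S, so the sign is −
Lon: degrees = first 3 digits = 39, minutes = 13.17168; 39 + 13.17168/60 = 39.2195280
E → positive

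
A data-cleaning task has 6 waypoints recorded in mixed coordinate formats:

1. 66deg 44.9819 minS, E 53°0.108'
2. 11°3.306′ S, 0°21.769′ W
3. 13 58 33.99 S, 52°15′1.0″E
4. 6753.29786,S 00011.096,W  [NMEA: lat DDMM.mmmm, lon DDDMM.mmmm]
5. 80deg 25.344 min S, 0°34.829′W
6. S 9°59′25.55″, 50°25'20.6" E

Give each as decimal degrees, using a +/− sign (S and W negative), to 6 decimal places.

Point 1:
  φ: 66 + 44.9819/60 = 66.7496983
  S → negative
  Longitude: 0.108′ = 0.001800°; total 53.0018000
  E → positive
Point 2:
  Latitude: 11 + 3.306/60 = 11.0551000
  S ⇒ negate
  Lon: 21.769′ = 0.362817°; total 0.3628167
  hemisphere W, so the sign is −
Point 3:
  Lat: 58′ + 33.99″ = 58.56650′; 13 + 58.56650/60 = 13.9761083
  S ⇒ negate
  Longitude: 15′ + 1″ = 15.01667′; 52 + 15.01667/60 = 52.2502778
  E ⇒ keep positive
Point 4:
  φ: split at 2 digits → 67° and 53.29786′; 67 + 53.29786/60 = 67.8882977
  S ⇒ negate
  λ: split at 3 digits → 000° and 11.096′; 0 + 11.096/60 = 0.1849333
  hemisphere W, so the sign is −
Point 5:
  Lat: 80 + 25.344/60 = 80.4224000
  hemisphere S, so the sign is −
  Longitude: 0 + 34.829/60 = 0.5804833
  W ⇒ negate
Point 6:
  Lat: 9 + 59/60 + 25.55/3600 = 9.9904306
  S ⇒ negate
  λ: 25′ + 20.6″ = 25.34333′; 50 + 25.34333/60 = 50.4223889
  E ⇒ keep positive

1. -66.749698, 53.001800
2. -11.055100, -0.362817
3. -13.976108, 52.250278
4. -67.888298, -0.184933
5. -80.422400, -0.580483
6. -9.990431, 50.422389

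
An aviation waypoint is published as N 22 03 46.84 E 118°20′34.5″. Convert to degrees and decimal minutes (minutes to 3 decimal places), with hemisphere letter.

22° 3.781′ N, 118° 20.575′ E

φ: seconds/60 = 0.78067; minutes = 3 + 0.78067 = 3.78067
Lon: 20 + 34.5/60 = 20.57500′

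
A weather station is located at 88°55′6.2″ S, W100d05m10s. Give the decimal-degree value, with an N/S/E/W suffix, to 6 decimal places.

Latitude: 55′ + 6.2″ = 55.10333′; 88 + 55.10333/60 = 88.9183889
Longitude: 100° + 5/60 + 10/3600 = 100 + 0.083333 + 0.002778 = 100.0861111

88.918389° S, 100.086111° W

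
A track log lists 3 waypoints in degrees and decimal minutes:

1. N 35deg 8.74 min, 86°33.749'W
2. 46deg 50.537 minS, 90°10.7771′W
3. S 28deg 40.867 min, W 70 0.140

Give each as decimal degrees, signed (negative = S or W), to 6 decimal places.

Point 1:
  Lat: 35 + 8.74/60 = 35.1456667
  N → positive
  λ: 33.749′ = 0.562483°; total 86.5624833
  W ⇒ negate
Point 2:
  Latitude: 46 + 50.537/60 = 46.8422833
  S ⇒ negate
  λ: 10.7771′ = 0.179618°; total 90.1796183
  W ⇒ negate
Point 3:
  Latitude: 40.867′ = 0.681117°; total 28.6811167
  hemisphere S, so the sign is −
  Lon: 0.14′ = 0.002333°; total 70.0023333
  W ⇒ negate

1. 35.145667, -86.562483
2. -46.842283, -90.179618
3. -28.681117, -70.002333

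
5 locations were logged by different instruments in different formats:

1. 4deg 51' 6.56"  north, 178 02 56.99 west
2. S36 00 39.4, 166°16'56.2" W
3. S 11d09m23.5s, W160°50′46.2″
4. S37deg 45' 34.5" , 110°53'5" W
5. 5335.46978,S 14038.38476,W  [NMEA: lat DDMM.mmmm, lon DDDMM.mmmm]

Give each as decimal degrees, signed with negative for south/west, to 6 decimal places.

1. 4.851822, -178.049164
2. -36.010944, -166.282278
3. -11.156528, -160.846167
4. -37.759583, -110.884722
5. -53.591163, -140.639746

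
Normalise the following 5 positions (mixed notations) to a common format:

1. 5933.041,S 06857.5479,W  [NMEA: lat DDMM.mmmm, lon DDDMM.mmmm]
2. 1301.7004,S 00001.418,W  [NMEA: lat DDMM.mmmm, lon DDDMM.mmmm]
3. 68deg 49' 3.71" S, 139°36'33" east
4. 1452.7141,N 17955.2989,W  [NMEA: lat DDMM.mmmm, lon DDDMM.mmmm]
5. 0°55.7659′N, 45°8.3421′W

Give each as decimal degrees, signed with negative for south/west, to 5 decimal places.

1. -59.55068, -68.95913
2. -13.02834, -0.02363
3. -68.81770, 139.60917
4. 14.87857, -179.92165
5. 0.92943, -45.13904

Point 1:
  Latitude: split at 2 digits → 59° and 33.041′; 59 + 33.041/60 = 59.550683
  S → negative
  λ: degrees = first 3 digits = 68, minutes = 57.5479; 68 + 57.5479/60 = 68.959132
  W ⇒ negate
Point 2:
  Latitude: split at 2 digits → 13° and 1.7004′; 13 + 1.7004/60 = 13.028340
  S ⇒ negate
  λ: degrees = first 3 digits = 0, minutes = 1.418; 0 + 1.418/60 = 0.023633
  hemisphere W, so the sign is −
Point 3:
  φ: 68 + 49/60 + 3.71/3600 = 68.817697
  hemisphere S, so the sign is −
  λ: 36′ + 33″ = 36.55000′; 139 + 36.55000/60 = 139.609167
  E → positive
Point 4:
  φ: degrees = first 2 digits = 14, minutes = 52.7141; 14 + 52.7141/60 = 14.878568
  N ⇒ keep positive
  Lon: degrees = first 3 digits = 179, minutes = 55.2989; 179 + 55.2989/60 = 179.921648
  hemisphere W, so the sign is −
Point 5:
  φ: 0 + 55.7659/60 = 0.929432
  N → positive
  λ: 8.3421′ = 0.139035°; total 45.139035
  hemisphere W, so the sign is −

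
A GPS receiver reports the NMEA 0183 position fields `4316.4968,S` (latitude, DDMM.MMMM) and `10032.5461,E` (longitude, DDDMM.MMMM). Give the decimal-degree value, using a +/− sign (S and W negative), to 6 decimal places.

φ: degrees = first 2 digits = 43, minutes = 16.4968; 43 + 16.4968/60 = 43.2749467
S ⇒ negate
λ: degrees = first 3 digits = 100, minutes = 32.5461; 100 + 32.5461/60 = 100.5424350
E → positive

-43.274947, 100.542435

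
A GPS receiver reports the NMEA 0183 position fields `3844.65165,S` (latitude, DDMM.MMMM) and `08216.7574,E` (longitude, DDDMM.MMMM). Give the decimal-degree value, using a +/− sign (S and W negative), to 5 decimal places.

-38.74419, 82.27929

Lat: split at 2 digits → 38° and 44.65165′; 38 + 44.65165/60 = 38.744194
S → negative
λ: split at 3 digits → 082° and 16.7574′; 82 + 16.7574/60 = 82.279290
E → positive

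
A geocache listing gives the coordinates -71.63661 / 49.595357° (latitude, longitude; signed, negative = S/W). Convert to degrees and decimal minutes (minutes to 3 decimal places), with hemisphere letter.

Latitude is negative → S; |value| = 71.636610
Lat: minutes = (71.636610 − 71) × 60 = 38.19660
λ: 49° + 0.595357 × 60 = 49° 35.72142′

71° 38.197′ S, 49° 35.721′ E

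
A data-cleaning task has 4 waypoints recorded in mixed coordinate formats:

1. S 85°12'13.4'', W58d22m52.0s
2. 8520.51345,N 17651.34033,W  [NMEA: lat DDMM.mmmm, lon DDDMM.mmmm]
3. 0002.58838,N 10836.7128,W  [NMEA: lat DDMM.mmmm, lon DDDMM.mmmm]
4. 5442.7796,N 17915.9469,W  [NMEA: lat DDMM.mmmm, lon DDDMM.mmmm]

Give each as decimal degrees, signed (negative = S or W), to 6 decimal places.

1. -85.203722, -58.381111
2. 85.341891, -176.855672
3. 0.043140, -108.611880
4. 54.712993, -179.265782

Point 1:
  Lat: 85 + 12/60 + 13.4/3600 = 85.2037222
  S → negative
  Longitude: 58 + 22/60 + 52/3600 = 58.3811111
  hemisphere W, so the sign is −
Point 2:
  Lat: split at 2 digits → 85° and 20.51345′; 85 + 20.51345/60 = 85.3418908
  N ⇒ keep positive
  λ: split at 3 digits → 176° and 51.34033′; 176 + 51.34033/60 = 176.8556722
  W → negative
Point 3:
  φ: degrees = first 2 digits = 0, minutes = 2.58838; 0 + 2.58838/60 = 0.0431397
  N → positive
  λ: split at 3 digits → 108° and 36.7128′; 108 + 36.7128/60 = 108.6118800
  hemisphere W, so the sign is −
Point 4:
  Latitude: split at 2 digits → 54° and 42.7796′; 54 + 42.7796/60 = 54.7129933
  N ⇒ keep positive
  λ: degrees = first 3 digits = 179, minutes = 15.9469; 179 + 15.9469/60 = 179.2657817
  W → negative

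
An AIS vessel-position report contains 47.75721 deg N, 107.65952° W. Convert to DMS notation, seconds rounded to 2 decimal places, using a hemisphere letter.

Latitude: 0.757210 × 60 = 45.43260′ → 45′, remainder × 60 = 25.9560″
Lon: 0.659520 × 60 = 39.57120′ → 39′, remainder × 60 = 34.2720″

47°45′25.96″ N, 107°39′34.27″ W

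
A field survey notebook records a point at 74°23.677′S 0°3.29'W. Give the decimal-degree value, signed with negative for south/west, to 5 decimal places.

-74.39462, -0.05483

φ: 74 + 23.677/60 = 74.394617
S → negative
Lon: 3.29′ = 0.054833°; total 0.054833
W ⇒ negate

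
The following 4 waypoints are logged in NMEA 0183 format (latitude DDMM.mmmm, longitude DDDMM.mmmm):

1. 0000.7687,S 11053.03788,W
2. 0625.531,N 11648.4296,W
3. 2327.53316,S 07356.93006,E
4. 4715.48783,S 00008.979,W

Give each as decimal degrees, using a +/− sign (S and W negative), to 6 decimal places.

Point 1:
  Latitude: split at 2 digits → 00° and 0.7687′; 0 + 0.7687/60 = 0.0128117
  hemisphere S, so the sign is −
  λ: degrees = first 3 digits = 110, minutes = 53.03788; 110 + 53.03788/60 = 110.8839647
  hemisphere W, so the sign is −
Point 2:
  φ: split at 2 digits → 06° and 25.531′; 6 + 25.531/60 = 6.4255167
  N → positive
  λ: split at 3 digits → 116° and 48.4296′; 116 + 48.4296/60 = 116.8071600
  W → negative
Point 3:
  Latitude: degrees = first 2 digits = 23, minutes = 27.53316; 23 + 27.53316/60 = 23.4588860
  hemisphere S, so the sign is −
  Longitude: degrees = first 3 digits = 73, minutes = 56.93006; 73 + 56.93006/60 = 73.9488343
  E → positive
Point 4:
  Lat: split at 2 digits → 47° and 15.48783′; 47 + 15.48783/60 = 47.2581305
  S ⇒ negate
  Longitude: split at 3 digits → 000° and 8.979′; 0 + 8.979/60 = 0.1496500
  W ⇒ negate

1. -0.012812, -110.883965
2. 6.425517, -116.807160
3. -23.458886, 73.948834
4. -47.258131, -0.149650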